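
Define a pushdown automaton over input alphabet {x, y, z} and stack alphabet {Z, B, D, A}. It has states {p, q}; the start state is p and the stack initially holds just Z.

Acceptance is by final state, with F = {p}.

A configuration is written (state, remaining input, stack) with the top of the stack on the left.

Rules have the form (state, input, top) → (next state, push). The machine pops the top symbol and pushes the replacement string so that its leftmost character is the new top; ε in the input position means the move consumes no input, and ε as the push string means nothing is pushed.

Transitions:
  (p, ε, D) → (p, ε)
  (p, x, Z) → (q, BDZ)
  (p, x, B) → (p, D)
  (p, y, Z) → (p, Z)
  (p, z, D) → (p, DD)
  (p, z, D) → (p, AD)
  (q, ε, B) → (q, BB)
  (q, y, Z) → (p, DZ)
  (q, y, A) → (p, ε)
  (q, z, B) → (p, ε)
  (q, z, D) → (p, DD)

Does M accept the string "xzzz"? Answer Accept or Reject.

One accepting computation: (p, xzzz, Z) ⊢ (q, zzz, BDZ) ⊢ (p, zz, DZ) ⊢ (p, z, DDZ) ⊢ (p, ε, DDDZ)
All input consumed and state p ∈ F.

Accept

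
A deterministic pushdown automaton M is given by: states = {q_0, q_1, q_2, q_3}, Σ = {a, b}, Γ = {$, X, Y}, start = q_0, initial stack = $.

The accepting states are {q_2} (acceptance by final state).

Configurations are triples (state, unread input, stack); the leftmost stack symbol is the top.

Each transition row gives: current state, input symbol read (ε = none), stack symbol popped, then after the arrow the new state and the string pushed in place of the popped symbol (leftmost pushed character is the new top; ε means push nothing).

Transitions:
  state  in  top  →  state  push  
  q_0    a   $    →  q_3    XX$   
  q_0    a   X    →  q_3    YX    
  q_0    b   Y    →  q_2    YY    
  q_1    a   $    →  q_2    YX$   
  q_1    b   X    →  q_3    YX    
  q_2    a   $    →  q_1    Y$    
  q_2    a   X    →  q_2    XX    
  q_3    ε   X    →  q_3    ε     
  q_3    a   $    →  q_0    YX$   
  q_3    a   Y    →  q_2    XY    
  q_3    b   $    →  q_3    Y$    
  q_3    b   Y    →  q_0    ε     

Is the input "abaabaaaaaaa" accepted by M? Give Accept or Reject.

Reject

(q_0, abaabaaaaaaa, $)
  read a, top $: go to q_3, push XX$ → (q_3, baabaaaaaaa, XX$)
  ε-move, top X: go to q_3, push ε → (q_3, baabaaaaaaa, X$)
  ε-move, top X: go to q_3, push ε → (q_3, baabaaaaaaa, $)
  read b, top $: go to q_3, push Y$ → (q_3, aabaaaaaaa, Y$)
  read a, top Y: go to q_2, push XY → (q_2, abaaaaaaa, XY$)
  read a, top X: go to q_2, push XX → (q_2, baaaaaaa, XXY$)
No transition applies at (q_2, baaaaaaa, XXY$); input not fully consumed.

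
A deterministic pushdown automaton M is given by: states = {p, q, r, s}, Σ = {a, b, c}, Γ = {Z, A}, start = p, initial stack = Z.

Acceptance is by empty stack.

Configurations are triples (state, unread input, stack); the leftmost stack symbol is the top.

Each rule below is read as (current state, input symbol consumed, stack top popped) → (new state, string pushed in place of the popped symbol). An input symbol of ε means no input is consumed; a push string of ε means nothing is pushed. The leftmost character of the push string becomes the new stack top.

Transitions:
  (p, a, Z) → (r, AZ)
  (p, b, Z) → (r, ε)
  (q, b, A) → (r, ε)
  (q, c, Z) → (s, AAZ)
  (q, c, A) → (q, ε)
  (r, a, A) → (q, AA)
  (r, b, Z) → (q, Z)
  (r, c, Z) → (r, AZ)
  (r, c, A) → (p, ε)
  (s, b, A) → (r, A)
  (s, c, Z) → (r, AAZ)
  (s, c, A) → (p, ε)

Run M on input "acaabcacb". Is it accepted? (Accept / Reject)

(p, acaabcacb, Z)
  read a, top Z: go to r, push AZ → (r, caabcacb, AZ)
  read c, top A: go to p, push ε → (p, aabcacb, Z)
  read a, top Z: go to r, push AZ → (r, abcacb, AZ)
  read a, top A: go to q, push AA → (q, bcacb, AAZ)
  read b, top A: go to r, push ε → (r, cacb, AZ)
  read c, top A: go to p, push ε → (p, acb, Z)
  read a, top Z: go to r, push AZ → (r, cb, AZ)
  read c, top A: go to p, push ε → (p, b, Z)
  read b, top Z: go to r, push ε → (r, ε, ε)
All input consumed and the stack is empty.

Accept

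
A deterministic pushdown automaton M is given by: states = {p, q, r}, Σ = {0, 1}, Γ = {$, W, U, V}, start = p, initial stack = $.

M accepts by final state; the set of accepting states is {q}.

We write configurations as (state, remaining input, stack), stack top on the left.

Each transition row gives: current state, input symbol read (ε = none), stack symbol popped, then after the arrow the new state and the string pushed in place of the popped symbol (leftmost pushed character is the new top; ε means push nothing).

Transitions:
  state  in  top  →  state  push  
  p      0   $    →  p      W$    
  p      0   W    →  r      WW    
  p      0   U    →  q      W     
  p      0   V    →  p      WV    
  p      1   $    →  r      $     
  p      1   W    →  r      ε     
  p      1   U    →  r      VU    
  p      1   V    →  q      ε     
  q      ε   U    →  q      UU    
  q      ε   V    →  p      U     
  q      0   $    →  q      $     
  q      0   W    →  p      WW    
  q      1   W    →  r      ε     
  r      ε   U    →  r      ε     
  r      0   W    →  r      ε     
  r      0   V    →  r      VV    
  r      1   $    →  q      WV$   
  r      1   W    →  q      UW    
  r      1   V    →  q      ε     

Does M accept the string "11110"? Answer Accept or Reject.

Accept

(p, 11110, $) ⊢ (r, 1110, $) ⊢ (q, 110, WV$) ⊢ (r, 10, V$) ⊢ (q, 0, $) ⊢ (q, ε, $)
All input consumed; state q ∈ F.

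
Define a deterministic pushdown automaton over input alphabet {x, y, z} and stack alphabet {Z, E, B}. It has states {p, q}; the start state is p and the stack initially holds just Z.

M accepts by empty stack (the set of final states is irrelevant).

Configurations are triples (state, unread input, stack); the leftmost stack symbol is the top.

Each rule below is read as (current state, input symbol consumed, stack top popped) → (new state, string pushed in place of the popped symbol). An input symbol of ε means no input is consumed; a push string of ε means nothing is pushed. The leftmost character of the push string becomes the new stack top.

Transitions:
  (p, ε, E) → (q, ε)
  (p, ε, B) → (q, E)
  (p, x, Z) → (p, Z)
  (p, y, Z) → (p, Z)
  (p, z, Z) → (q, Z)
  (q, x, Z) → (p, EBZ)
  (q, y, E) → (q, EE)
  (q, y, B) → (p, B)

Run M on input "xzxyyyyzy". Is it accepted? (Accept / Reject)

(p, xzxyyyyzy, Z) ⊢ (p, zxyyyyzy, Z) ⊢ (q, xyyyyzy, Z) ⊢ (p, yyyyzy, EBZ) ⊢ (q, yyyyzy, BZ) ⊢ (p, yyyzy, BZ) ⊢ (q, yyyzy, EZ) ⊢ (q, yyzy, EEZ) ⊢ (q, yzy, EEEZ) ⊢ (q, zy, EEEEZ)
No transition applies at (q, zy, EEEEZ); input not fully consumed.

Reject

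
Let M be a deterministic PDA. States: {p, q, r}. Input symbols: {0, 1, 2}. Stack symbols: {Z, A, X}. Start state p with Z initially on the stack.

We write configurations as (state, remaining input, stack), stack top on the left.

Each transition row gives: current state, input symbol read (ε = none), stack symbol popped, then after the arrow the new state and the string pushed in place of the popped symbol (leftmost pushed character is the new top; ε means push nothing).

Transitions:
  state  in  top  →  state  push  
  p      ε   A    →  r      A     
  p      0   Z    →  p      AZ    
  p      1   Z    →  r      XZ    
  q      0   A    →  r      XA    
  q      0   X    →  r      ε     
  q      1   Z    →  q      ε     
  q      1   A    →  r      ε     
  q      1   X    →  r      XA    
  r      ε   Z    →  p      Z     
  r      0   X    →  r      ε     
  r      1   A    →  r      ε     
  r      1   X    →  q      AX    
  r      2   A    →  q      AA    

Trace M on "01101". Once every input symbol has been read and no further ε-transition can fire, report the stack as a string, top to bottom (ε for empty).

XZ

(p, 01101, Z)
  read 0, top Z: go to p, push AZ → (p, 1101, AZ)
  ε-move, top A: go to r, push A → (r, 1101, AZ)
  read 1, top A: go to r, push ε → (r, 101, Z)
  ε-move, top Z: go to p, push Z → (p, 101, Z)
  read 1, top Z: go to r, push XZ → (r, 01, XZ)
  read 0, top X: go to r, push ε → (r, 1, Z)
  ε-move, top Z: go to p, push Z → (p, 1, Z)
  read 1, top Z: go to r, push XZ → (r, ε, XZ)
All input consumed in state r with stack XZ.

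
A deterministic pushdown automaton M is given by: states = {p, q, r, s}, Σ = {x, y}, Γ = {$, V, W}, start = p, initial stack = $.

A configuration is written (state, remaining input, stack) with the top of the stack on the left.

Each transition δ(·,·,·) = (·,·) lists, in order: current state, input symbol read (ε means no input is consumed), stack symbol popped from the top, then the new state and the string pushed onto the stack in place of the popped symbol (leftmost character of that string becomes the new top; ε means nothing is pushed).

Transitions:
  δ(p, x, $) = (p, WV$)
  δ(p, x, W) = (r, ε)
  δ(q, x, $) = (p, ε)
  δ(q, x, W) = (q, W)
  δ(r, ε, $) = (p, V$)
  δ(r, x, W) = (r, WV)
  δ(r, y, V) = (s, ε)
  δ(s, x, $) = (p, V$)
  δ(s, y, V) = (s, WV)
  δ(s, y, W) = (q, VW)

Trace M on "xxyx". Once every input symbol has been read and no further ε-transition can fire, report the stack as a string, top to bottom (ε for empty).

(p, xxyx, $) ⊢ (p, xyx, WV$) ⊢ (r, yx, V$) ⊢ (s, x, $) ⊢ (p, ε, V$)
All input consumed in state p with stack V$.

V$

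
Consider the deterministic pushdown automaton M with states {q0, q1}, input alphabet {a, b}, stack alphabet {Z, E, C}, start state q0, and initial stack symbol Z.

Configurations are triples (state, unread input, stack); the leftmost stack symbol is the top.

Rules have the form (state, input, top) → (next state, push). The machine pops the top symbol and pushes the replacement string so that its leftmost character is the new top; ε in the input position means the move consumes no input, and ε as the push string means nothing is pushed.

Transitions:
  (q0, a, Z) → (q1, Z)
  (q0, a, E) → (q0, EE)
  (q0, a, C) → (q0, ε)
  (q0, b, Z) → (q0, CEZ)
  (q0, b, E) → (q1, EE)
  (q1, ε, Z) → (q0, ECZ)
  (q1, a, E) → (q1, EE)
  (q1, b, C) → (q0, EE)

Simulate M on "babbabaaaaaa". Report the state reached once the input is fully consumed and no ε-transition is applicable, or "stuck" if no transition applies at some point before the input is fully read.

(q0, babbabaaaaaa, Z)
  read b, top Z: go to q0, push CEZ → (q0, abbabaaaaaa, CEZ)
  read a, top C: go to q0, push ε → (q0, bbabaaaaaa, EZ)
  read b, top E: go to q1, push EE → (q1, babaaaaaa, EEZ)
No transition for (q1, b, top E); M blocks with input babaaaaaa remaining.

stuck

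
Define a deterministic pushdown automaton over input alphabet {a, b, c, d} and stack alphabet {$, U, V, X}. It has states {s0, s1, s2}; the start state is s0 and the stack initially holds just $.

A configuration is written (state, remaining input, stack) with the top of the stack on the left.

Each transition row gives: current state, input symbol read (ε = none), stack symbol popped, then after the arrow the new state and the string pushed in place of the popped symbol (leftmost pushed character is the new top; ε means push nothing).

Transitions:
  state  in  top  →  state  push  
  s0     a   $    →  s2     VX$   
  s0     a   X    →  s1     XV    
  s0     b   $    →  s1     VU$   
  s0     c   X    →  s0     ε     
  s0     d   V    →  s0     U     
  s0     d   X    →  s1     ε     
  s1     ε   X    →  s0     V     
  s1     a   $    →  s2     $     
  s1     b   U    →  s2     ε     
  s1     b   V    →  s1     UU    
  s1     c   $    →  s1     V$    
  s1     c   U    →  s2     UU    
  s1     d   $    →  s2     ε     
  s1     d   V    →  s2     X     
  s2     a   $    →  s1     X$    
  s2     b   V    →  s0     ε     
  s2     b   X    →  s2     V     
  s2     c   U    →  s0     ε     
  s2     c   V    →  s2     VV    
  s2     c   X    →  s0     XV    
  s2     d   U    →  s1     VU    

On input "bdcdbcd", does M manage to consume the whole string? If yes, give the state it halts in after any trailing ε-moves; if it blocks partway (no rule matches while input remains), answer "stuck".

(s0, bdcdbcd, $)
  read b, top $: go to s1, push VU$ → (s1, dcdbcd, VU$)
  read d, top V: go to s2, push X → (s2, cdbcd, XU$)
  read c, top X: go to s0, push XV → (s0, dbcd, XVU$)
  read d, top X: go to s1, push ε → (s1, bcd, VU$)
  read b, top V: go to s1, push UU → (s1, cd, UUU$)
  read c, top U: go to s2, push UU → (s2, d, UUUU$)
  read d, top U: go to s1, push VU → (s1, ε, VUUUU$)
All input consumed; M is in state s1.

s1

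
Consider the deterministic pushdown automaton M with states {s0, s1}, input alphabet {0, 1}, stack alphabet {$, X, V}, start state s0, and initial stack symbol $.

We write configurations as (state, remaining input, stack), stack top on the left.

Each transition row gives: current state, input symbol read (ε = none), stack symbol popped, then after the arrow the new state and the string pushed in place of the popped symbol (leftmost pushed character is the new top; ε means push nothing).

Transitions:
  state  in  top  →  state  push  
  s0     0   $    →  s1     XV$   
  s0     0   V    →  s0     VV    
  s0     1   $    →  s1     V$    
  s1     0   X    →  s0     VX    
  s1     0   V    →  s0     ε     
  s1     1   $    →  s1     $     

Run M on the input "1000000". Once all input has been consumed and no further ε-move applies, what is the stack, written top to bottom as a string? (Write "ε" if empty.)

VVVVXV$

(s0, 1000000, $)
  read 1, top $: go to s1, push V$ → (s1, 000000, V$)
  read 0, top V: go to s0, push ε → (s0, 00000, $)
  read 0, top $: go to s1, push XV$ → (s1, 0000, XV$)
  read 0, top X: go to s0, push VX → (s0, 000, VXV$)
  read 0, top V: go to s0, push VV → (s0, 00, VVXV$)
  read 0, top V: go to s0, push VV → (s0, 0, VVVXV$)
  read 0, top V: go to s0, push VV → (s0, ε, VVVVXV$)
All input consumed in state s0 with stack VVVVXV$.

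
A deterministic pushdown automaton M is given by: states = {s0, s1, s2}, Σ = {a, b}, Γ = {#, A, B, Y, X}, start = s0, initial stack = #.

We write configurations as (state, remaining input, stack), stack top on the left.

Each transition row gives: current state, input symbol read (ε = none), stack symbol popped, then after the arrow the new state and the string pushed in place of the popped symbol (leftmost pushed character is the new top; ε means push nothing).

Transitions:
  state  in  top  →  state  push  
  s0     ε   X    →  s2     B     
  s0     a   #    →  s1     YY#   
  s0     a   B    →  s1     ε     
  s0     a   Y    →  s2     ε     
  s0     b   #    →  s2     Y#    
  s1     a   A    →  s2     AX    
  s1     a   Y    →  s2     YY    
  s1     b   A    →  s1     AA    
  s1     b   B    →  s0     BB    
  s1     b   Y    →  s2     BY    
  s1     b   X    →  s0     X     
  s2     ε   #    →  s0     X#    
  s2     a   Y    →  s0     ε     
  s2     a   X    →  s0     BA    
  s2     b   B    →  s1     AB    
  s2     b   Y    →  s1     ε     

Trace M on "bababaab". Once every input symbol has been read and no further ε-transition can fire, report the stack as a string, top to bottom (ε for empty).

BYY#

(s0, bababaab, #)
  read b, top #: go to s2, push Y# → (s2, ababaab, Y#)
  read a, top Y: go to s0, push ε → (s0, babaab, #)
  read b, top #: go to s2, push Y# → (s2, abaab, Y#)
  read a, top Y: go to s0, push ε → (s0, baab, #)
  read b, top #: go to s2, push Y# → (s2, aab, Y#)
  read a, top Y: go to s0, push ε → (s0, ab, #)
  read a, top #: go to s1, push YY# → (s1, b, YY#)
  read b, top Y: go to s2, push BY → (s2, ε, BYY#)
All input consumed in state s2 with stack BYY#.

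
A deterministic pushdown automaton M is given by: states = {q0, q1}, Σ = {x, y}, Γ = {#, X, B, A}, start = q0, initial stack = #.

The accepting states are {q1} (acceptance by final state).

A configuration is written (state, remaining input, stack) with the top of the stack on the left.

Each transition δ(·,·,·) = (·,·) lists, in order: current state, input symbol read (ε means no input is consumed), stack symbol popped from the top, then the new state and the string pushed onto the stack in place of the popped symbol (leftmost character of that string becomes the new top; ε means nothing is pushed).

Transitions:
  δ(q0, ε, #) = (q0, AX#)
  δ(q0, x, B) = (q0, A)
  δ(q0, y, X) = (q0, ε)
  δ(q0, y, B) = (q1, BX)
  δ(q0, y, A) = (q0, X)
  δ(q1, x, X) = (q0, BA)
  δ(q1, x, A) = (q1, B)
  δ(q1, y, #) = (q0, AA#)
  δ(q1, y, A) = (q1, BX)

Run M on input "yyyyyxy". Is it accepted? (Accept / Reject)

Reject

(q0, yyyyyxy, #)
  ε-move, top #: go to q0, push AX# → (q0, yyyyyxy, AX#)
  read y, top A: go to q0, push X → (q0, yyyyxy, XX#)
  read y, top X: go to q0, push ε → (q0, yyyxy, X#)
  read y, top X: go to q0, push ε → (q0, yyxy, #)
  ε-move, top #: go to q0, push AX# → (q0, yyxy, AX#)
  read y, top A: go to q0, push X → (q0, yxy, XX#)
  read y, top X: go to q0, push ε → (q0, xy, X#)
No transition applies at (q0, xy, X#); input not fully consumed.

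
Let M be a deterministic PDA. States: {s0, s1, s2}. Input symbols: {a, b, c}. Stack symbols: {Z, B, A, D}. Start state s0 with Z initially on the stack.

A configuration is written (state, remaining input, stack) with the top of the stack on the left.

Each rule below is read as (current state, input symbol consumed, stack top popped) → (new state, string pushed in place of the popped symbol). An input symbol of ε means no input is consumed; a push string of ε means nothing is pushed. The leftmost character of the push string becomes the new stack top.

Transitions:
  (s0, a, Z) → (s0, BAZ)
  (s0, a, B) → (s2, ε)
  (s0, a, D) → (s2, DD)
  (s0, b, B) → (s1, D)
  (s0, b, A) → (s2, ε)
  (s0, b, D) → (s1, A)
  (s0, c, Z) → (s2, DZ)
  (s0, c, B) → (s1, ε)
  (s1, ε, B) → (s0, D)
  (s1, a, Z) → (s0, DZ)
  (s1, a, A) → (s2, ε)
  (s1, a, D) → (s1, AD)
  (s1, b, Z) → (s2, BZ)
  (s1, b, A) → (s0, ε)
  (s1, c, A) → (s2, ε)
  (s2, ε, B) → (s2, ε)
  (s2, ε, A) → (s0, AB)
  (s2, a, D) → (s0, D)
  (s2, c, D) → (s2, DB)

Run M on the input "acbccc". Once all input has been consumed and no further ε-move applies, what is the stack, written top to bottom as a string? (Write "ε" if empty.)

DBBZ

(s0, acbccc, Z)
  read a, top Z: go to s0, push BAZ → (s0, cbccc, BAZ)
  read c, top B: go to s1, push ε → (s1, bccc, AZ)
  read b, top A: go to s0, push ε → (s0, ccc, Z)
  read c, top Z: go to s2, push DZ → (s2, cc, DZ)
  read c, top D: go to s2, push DB → (s2, c, DBZ)
  read c, top D: go to s2, push DB → (s2, ε, DBBZ)
All input consumed in state s2 with stack DBBZ.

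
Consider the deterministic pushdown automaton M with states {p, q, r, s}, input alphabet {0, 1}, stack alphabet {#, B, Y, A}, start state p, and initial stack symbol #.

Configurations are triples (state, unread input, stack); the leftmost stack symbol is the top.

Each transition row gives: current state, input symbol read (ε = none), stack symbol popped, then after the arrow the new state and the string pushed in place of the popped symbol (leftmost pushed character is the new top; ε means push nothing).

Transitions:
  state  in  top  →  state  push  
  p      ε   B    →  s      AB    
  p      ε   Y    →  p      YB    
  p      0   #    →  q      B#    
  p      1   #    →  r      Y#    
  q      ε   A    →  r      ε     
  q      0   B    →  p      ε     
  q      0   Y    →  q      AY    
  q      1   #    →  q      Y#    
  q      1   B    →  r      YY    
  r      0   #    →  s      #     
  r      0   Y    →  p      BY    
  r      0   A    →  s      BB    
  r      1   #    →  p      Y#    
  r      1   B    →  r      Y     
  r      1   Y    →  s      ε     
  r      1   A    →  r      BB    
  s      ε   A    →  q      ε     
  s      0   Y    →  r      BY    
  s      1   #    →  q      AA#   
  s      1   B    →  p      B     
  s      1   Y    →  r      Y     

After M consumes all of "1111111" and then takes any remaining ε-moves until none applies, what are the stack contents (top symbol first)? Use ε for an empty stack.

(p, 1111111, #)
  read 1, top #: go to r, push Y# → (r, 111111, Y#)
  read 1, top Y: go to s, push ε → (s, 11111, #)
  read 1, top #: go to q, push AA# → (q, 1111, AA#)
  ε-move, top A: go to r, push ε → (r, 1111, A#)
  read 1, top A: go to r, push BB → (r, 111, BB#)
  read 1, top B: go to r, push Y → (r, 11, YB#)
  read 1, top Y: go to s, push ε → (s, 1, B#)
  read 1, top B: go to p, push B → (p, ε, B#)
  ε-move, top B: go to s, push AB → (s, ε, AB#)
  ε-move, top A: go to q, push ε → (q, ε, B#)
All input consumed in state q with stack B#.

B#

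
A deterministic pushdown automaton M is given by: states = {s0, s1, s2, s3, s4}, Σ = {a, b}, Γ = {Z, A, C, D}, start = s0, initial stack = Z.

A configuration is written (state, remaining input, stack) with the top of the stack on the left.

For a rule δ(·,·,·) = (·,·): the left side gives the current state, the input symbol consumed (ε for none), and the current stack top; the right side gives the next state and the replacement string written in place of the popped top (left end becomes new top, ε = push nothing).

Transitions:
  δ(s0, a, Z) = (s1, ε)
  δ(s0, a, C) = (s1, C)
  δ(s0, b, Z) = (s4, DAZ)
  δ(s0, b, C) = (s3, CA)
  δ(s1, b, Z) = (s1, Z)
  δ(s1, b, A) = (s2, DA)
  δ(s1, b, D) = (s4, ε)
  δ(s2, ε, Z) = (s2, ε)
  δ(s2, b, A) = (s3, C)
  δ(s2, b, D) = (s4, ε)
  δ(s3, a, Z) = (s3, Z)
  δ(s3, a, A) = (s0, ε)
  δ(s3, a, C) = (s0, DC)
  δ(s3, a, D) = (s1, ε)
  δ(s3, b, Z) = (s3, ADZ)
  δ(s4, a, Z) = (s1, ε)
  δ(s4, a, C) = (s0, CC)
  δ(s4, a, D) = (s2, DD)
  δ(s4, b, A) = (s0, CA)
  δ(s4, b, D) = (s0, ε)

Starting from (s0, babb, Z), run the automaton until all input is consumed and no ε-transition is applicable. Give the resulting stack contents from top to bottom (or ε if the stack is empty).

(s0, babb, Z) ⊢ (s4, abb, DAZ) ⊢ (s2, bb, DDAZ) ⊢ (s4, b, DAZ) ⊢ (s0, ε, AZ)
All input consumed in state s0 with stack AZ.

AZ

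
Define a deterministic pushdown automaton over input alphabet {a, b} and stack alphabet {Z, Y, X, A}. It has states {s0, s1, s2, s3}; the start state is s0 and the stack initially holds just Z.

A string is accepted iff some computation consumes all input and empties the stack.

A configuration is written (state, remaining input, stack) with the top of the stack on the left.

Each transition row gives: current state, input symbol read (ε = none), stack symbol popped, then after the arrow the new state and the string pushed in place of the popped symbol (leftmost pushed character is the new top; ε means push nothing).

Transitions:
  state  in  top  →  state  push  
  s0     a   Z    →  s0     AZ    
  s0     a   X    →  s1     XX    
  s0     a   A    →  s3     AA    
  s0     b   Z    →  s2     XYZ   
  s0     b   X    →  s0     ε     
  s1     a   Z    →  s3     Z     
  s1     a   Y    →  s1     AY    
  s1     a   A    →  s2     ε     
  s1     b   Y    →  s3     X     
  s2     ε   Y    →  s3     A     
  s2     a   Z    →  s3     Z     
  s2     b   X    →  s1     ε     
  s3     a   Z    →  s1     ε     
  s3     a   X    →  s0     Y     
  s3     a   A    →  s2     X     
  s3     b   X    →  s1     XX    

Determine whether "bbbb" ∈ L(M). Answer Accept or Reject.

Reject

(s0, bbbb, Z) ⊢ (s2, bbb, XYZ) ⊢ (s1, bb, YZ) ⊢ (s3, b, XZ) ⊢ (s1, ε, XXZ)
All input consumed; stack is XXZ, not empty, and no further ε-move applies.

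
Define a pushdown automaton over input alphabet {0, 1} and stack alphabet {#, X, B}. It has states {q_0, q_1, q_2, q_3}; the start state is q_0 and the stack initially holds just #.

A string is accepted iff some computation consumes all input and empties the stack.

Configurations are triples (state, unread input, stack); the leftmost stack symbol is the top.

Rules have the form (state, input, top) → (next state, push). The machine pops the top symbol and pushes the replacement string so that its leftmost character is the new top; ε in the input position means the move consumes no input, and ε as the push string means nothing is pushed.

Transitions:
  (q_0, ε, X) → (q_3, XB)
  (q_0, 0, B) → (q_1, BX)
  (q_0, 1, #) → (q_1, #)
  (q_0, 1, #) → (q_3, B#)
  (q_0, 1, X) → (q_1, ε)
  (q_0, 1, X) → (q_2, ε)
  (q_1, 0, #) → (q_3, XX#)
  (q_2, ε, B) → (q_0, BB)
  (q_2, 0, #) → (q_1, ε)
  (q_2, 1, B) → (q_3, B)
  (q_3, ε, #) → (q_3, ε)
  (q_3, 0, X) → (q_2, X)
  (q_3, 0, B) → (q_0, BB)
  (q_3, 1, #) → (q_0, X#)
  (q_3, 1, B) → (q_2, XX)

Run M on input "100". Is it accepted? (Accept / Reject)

No computation consumes all input and empties the stack.

Reject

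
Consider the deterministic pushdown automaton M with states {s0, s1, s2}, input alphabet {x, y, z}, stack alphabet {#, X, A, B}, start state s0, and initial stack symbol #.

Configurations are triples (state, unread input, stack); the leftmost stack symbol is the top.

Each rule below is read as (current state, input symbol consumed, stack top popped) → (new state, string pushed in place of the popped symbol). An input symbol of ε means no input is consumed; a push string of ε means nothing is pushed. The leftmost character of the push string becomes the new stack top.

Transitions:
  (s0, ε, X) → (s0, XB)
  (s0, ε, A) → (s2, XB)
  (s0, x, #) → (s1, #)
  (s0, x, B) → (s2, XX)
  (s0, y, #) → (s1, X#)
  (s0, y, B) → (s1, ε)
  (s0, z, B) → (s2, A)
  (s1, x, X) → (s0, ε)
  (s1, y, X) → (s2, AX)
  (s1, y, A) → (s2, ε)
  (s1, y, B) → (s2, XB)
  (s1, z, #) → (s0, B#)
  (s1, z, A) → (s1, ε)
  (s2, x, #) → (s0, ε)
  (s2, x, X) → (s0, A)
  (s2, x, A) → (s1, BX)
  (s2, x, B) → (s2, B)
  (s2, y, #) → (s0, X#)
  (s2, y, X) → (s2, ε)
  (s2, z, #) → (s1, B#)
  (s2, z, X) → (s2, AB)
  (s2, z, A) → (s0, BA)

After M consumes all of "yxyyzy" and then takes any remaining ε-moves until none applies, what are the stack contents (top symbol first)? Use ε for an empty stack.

(s0, yxyyzy, #)
  read y, top #: go to s1, push X# → (s1, xyyzy, X#)
  read x, top X: go to s0, push ε → (s0, yyzy, #)
  read y, top #: go to s1, push X# → (s1, yzy, X#)
  read y, top X: go to s2, push AX → (s2, zy, AX#)
  read z, top A: go to s0, push BA → (s0, y, BAX#)
  read y, top B: go to s1, push ε → (s1, ε, AX#)
All input consumed in state s1 with stack AX#.

AX#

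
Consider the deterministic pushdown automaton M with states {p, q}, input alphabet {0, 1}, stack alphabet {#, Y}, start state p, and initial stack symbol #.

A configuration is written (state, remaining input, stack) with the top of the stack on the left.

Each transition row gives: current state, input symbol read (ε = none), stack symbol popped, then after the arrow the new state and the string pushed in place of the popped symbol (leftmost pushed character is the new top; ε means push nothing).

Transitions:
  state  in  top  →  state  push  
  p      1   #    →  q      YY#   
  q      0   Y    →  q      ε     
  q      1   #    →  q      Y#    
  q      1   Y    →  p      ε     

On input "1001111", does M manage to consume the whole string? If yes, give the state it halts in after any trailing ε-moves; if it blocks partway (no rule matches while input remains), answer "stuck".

(p, 1001111, #) ⊢ (q, 001111, YY#) ⊢ (q, 01111, Y#) ⊢ (q, 1111, #) ⊢ (q, 111, Y#) ⊢ (p, 11, #) ⊢ (q, 1, YY#) ⊢ (p, ε, Y#)
All input consumed; M is in state p.

p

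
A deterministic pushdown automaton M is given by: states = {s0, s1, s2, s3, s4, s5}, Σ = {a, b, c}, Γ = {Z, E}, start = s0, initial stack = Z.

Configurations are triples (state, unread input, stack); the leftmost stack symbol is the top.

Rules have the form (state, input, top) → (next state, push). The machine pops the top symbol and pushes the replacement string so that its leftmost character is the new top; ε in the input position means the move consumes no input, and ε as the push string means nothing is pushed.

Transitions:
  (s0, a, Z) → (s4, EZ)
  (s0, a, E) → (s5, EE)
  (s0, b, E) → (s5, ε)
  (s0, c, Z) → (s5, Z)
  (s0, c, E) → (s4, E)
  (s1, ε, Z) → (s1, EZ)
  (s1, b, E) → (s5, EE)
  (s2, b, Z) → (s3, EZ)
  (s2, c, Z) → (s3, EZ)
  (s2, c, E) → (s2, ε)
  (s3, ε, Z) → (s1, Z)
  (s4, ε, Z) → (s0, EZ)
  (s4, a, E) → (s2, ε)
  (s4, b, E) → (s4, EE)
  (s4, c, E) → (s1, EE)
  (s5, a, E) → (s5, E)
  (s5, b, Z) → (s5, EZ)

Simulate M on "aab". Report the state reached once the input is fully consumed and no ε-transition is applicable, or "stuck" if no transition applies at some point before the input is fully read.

s3

(s0, aab, Z) ⊢ (s4, ab, EZ) ⊢ (s2, b, Z) ⊢ (s3, ε, EZ)
All input consumed; M is in state s3.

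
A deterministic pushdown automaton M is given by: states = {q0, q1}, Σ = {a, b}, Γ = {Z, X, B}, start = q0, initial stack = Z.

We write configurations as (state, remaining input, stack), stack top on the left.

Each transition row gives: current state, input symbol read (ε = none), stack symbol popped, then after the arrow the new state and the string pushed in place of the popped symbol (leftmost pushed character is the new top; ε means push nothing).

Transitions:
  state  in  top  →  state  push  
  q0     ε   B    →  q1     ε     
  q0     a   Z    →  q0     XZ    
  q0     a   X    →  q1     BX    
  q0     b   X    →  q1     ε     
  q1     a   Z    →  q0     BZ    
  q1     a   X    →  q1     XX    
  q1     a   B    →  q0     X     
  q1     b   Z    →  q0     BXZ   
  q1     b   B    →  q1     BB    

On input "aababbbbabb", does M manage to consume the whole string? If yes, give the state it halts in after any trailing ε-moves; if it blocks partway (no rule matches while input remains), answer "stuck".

q1

(q0, aababbbbabb, Z)
  read a, top Z: go to q0, push XZ → (q0, ababbbbabb, XZ)
  read a, top X: go to q1, push BX → (q1, babbbbabb, BXZ)
  read b, top B: go to q1, push BB → (q1, abbbbabb, BBXZ)
  read a, top B: go to q0, push X → (q0, bbbbabb, XBXZ)
  read b, top X: go to q1, push ε → (q1, bbbabb, BXZ)
  read b, top B: go to q1, push BB → (q1, bbabb, BBXZ)
  read b, top B: go to q1, push BB → (q1, babb, BBBXZ)
  read b, top B: go to q1, push BB → (q1, abb, BBBBXZ)
  read a, top B: go to q0, push X → (q0, bb, XBBBXZ)
  read b, top X: go to q1, push ε → (q1, b, BBBXZ)
  read b, top B: go to q1, push BB → (q1, ε, BBBBXZ)
All input consumed; M is in state q1.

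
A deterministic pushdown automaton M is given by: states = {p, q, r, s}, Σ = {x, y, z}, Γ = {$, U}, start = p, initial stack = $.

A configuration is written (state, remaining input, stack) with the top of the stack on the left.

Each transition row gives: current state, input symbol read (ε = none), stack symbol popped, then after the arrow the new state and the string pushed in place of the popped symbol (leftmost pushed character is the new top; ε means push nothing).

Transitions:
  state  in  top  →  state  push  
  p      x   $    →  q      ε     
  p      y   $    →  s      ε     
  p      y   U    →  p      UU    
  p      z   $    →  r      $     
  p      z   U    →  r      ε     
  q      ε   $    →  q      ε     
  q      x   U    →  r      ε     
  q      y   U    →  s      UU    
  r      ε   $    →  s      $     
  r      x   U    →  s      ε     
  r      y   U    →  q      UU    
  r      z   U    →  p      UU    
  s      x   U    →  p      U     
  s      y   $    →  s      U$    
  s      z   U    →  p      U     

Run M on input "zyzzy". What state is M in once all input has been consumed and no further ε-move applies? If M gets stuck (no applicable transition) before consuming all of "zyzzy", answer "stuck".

s

(p, zyzzy, $)
  read z, top $: go to r, push $ → (r, yzzy, $)
  ε-move, top $: go to s, push $ → (s, yzzy, $)
  read y, top $: go to s, push U$ → (s, zzy, U$)
  read z, top U: go to p, push U → (p, zy, U$)
  read z, top U: go to r, push ε → (r, y, $)
  ε-move, top $: go to s, push $ → (s, y, $)
  read y, top $: go to s, push U$ → (s, ε, U$)
All input consumed; M is in state s.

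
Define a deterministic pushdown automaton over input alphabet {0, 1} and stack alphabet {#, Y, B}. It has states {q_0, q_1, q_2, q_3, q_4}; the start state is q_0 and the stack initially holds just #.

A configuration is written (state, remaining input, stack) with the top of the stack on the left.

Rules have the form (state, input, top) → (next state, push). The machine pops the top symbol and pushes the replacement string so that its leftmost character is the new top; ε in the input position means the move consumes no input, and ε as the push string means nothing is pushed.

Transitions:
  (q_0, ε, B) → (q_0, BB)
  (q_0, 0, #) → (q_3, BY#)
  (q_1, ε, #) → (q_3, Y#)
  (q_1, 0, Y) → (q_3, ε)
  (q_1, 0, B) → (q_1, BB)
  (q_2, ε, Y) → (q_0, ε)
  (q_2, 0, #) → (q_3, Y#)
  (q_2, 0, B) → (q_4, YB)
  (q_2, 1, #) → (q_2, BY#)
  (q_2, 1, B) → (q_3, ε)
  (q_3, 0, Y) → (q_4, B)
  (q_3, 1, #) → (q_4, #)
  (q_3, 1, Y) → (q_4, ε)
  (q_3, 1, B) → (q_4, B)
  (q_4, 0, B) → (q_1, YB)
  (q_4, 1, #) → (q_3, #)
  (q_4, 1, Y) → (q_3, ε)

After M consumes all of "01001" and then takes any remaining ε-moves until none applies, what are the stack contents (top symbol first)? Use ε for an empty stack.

(q_0, 01001, #)
  read 0, top #: go to q_3, push BY# → (q_3, 1001, BY#)
  read 1, top B: go to q_4, push B → (q_4, 001, BY#)
  read 0, top B: go to q_1, push YB → (q_1, 01, YBY#)
  read 0, top Y: go to q_3, push ε → (q_3, 1, BY#)
  read 1, top B: go to q_4, push B → (q_4, ε, BY#)
All input consumed in state q_4 with stack BY#.

BY#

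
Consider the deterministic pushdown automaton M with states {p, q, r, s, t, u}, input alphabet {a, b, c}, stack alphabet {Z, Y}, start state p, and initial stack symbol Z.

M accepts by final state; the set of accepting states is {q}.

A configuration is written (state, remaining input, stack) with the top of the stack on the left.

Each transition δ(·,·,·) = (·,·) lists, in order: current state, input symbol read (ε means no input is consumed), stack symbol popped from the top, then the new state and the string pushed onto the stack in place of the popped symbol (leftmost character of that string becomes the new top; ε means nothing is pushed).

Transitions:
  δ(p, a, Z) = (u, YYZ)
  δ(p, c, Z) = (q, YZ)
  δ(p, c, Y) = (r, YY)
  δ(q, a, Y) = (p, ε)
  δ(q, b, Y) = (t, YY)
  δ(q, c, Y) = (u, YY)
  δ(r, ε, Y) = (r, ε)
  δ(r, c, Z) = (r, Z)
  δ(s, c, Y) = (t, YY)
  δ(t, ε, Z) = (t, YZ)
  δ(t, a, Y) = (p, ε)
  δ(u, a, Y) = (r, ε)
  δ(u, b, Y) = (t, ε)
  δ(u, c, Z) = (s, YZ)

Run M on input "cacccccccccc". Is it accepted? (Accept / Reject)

(p, cacccccccccc, Z) ⊢ (q, acccccccccc, YZ) ⊢ (p, cccccccccc, Z) ⊢ (q, ccccccccc, YZ) ⊢ (u, cccccccc, YYZ)
No transition applies at (u, cccccccc, YYZ); input not fully consumed.

Reject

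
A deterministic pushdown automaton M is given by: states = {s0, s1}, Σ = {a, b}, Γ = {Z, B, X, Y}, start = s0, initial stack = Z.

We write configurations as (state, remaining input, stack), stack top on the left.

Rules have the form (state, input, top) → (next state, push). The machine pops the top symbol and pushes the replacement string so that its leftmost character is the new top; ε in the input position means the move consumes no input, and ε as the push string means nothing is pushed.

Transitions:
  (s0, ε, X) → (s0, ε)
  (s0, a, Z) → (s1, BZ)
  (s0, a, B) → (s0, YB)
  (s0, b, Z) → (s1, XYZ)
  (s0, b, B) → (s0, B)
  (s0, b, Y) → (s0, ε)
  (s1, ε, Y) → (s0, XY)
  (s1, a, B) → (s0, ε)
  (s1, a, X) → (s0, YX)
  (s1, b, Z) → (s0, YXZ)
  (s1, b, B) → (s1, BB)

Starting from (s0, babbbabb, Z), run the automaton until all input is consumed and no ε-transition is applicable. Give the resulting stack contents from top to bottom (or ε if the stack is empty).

(s0, babbbabb, Z)
  read b, top Z: go to s1, push XYZ → (s1, abbbabb, XYZ)
  read a, top X: go to s0, push YX → (s0, bbbabb, YXYZ)
  read b, top Y: go to s0, push ε → (s0, bbabb, XYZ)
  ε-move, top X: go to s0, push ε → (s0, bbabb, YZ)
  read b, top Y: go to s0, push ε → (s0, babb, Z)
  read b, top Z: go to s1, push XYZ → (s1, abb, XYZ)
  read a, top X: go to s0, push YX → (s0, bb, YXYZ)
  read b, top Y: go to s0, push ε → (s0, b, XYZ)
  ε-move, top X: go to s0, push ε → (s0, b, YZ)
  read b, top Y: go to s0, push ε → (s0, ε, Z)
All input consumed in state s0 with stack Z.

Z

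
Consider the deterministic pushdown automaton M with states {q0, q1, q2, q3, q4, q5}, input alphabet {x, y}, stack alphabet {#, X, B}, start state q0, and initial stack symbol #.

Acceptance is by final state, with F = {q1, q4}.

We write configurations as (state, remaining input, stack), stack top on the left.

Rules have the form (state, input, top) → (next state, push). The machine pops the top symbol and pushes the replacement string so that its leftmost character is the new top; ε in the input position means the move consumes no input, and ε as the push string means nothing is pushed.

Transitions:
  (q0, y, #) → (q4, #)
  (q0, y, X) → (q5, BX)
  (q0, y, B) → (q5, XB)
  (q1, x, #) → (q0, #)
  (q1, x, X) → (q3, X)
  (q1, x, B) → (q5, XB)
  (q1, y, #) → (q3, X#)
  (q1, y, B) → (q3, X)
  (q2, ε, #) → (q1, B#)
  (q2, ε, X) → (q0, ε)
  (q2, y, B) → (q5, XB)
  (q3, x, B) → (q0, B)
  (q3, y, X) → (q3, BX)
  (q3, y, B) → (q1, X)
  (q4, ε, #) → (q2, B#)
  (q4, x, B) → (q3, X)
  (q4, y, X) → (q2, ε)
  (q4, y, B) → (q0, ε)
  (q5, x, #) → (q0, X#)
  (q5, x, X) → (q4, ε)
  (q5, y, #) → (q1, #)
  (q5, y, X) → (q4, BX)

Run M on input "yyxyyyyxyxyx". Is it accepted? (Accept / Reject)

Accept

(q0, yyxyyyyxyxyx, #) ⊢ (q4, yxyyyyxyxyx, #) ⊢ (q2, yxyyyyxyxyx, B#) ⊢ (q5, xyyyyxyxyx, XB#) ⊢ (q4, yyyyxyxyx, B#) ⊢ (q0, yyyxyxyx, #) ⊢ (q4, yyxyxyx, #) ⊢ (q2, yyxyxyx, B#) ⊢ (q5, yxyxyx, XB#) ⊢ (q4, xyxyx, BXB#) ⊢ (q3, yxyx, XXB#) ⊢ (q3, xyx, BXXB#) ⊢ (q0, yx, BXXB#) ⊢ (q5, x, XBXXB#) ⊢ (q4, ε, BXXB#)
All input consumed; state q4 ∈ F.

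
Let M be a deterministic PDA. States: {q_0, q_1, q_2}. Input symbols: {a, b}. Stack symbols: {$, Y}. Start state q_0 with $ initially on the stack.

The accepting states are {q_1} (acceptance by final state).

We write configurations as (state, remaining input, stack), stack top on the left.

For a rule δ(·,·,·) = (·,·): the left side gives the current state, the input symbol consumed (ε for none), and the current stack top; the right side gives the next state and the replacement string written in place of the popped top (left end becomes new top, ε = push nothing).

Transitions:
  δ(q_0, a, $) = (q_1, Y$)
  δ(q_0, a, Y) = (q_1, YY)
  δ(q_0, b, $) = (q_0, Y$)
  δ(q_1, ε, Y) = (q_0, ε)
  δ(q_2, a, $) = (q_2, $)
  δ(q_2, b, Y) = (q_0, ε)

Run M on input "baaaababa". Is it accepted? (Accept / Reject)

(q_0, baaaababa, $)
  read b, top $: go to q_0, push Y$ → (q_0, aaaababa, Y$)
  read a, top Y: go to q_1, push YY → (q_1, aaababa, YY$)
  ε-move, top Y: go to q_0, push ε → (q_0, aaababa, Y$)
  read a, top Y: go to q_1, push YY → (q_1, aababa, YY$)
  ε-move, top Y: go to q_0, push ε → (q_0, aababa, Y$)
  read a, top Y: go to q_1, push YY → (q_1, ababa, YY$)
  ε-move, top Y: go to q_0, push ε → (q_0, ababa, Y$)
  read a, top Y: go to q_1, push YY → (q_1, baba, YY$)
  ε-move, top Y: go to q_0, push ε → (q_0, baba, Y$)
No transition applies at (q_0, baba, Y$); input not fully consumed.

Reject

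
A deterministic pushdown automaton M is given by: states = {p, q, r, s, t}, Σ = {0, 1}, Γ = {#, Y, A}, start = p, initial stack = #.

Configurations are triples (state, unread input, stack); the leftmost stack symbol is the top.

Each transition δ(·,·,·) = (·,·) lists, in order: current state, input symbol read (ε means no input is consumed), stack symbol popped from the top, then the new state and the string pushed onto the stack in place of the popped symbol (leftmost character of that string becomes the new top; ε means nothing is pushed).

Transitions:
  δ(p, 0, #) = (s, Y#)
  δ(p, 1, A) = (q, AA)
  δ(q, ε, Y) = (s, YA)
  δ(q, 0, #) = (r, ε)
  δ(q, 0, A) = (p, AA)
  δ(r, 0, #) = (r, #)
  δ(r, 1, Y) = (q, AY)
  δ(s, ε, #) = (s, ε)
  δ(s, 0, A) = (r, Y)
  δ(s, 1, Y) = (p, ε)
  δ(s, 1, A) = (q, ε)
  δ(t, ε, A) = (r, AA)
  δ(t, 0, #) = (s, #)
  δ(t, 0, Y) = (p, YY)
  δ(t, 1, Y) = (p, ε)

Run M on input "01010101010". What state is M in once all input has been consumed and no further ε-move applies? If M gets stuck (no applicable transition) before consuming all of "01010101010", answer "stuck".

(p, 01010101010, #)
  read 0, top #: go to s, push Y# → (s, 1010101010, Y#)
  read 1, top Y: go to p, push ε → (p, 010101010, #)
  read 0, top #: go to s, push Y# → (s, 10101010, Y#)
  read 1, top Y: go to p, push ε → (p, 0101010, #)
  read 0, top #: go to s, push Y# → (s, 101010, Y#)
  read 1, top Y: go to p, push ε → (p, 01010, #)
  read 0, top #: go to s, push Y# → (s, 1010, Y#)
  read 1, top Y: go to p, push ε → (p, 010, #)
  read 0, top #: go to s, push Y# → (s, 10, Y#)
  read 1, top Y: go to p, push ε → (p, 0, #)
  read 0, top #: go to s, push Y# → (s, ε, Y#)
All input consumed; M is in state s.

s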